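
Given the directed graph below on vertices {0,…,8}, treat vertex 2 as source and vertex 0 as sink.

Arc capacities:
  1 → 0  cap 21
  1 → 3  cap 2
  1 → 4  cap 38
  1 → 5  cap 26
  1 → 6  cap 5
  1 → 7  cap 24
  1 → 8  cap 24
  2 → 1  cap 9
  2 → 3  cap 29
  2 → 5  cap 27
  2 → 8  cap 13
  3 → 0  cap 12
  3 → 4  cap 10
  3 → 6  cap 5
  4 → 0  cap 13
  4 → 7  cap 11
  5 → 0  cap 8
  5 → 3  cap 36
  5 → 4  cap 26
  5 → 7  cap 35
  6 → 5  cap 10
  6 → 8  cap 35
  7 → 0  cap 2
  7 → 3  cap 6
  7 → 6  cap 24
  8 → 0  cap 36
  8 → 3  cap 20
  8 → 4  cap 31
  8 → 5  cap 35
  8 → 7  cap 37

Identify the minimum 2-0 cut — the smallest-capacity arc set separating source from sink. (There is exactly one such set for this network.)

augment #1: 2→1→0 push 9
augment #2: 2→3→0 push 12
augment #3: 2→5→0 push 8
augment #4: 2→8→0 push 13
augment #5: 2→3→4→0 push 10
augment #6: 2→5→4→0 push 3
augment #7: 2→5→7→0 push 2
augment #8: 2→3→6→8→0 push 5
augment #9: 2→5→7→6→8→0 push 14
max flow = 76; residual-reachable set from 2 gives S-side
cut edges (S→T): {(2,1), (2,5), (2,8), (3,0), (3,4), (3,6)} total cap 76

Min-cut arcs: {(2,1), (2,5), (2,8), (3,0), (3,4), (3,6)} (total capacity 76)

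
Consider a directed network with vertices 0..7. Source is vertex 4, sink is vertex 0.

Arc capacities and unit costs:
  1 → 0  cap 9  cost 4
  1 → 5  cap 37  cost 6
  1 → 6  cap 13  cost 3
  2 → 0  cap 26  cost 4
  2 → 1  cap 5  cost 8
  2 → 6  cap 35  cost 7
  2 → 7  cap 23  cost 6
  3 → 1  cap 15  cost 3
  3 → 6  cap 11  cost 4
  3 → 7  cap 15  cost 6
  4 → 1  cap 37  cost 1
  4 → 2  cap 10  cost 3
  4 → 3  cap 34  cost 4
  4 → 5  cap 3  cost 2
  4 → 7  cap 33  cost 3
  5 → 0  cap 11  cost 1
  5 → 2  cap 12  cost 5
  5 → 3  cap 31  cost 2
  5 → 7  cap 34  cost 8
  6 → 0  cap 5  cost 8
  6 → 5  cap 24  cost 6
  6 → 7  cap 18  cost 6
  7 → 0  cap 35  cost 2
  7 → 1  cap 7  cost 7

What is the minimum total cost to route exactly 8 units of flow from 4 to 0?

shortest-cost path #1: 4→5→0 push 3 @ unit cost 3 (adds 9)
shortest-cost path #2: 4→7→0 push 5 @ unit cost 5 (adds 25)
total cost = 34

Minimum cost for 8 units: 34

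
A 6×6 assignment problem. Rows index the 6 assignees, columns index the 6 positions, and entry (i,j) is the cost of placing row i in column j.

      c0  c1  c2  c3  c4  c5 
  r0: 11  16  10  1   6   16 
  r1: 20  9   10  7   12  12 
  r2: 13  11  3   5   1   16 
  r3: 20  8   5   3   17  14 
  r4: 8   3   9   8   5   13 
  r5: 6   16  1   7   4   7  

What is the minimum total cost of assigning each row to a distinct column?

optimal assignment: row0→col3 (cost 1), row1→col5 (cost 12), row2→col4 (cost 1), row3→col2 (cost 5), row4→col1 (cost 3), row5→col0 (cost 6)
total = 1 + 12 + 1 + 5 + 3 + 6 = 28

Minimum assignment cost: 28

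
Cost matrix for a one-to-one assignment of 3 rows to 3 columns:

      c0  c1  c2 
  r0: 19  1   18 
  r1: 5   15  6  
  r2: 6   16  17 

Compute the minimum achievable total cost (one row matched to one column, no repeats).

Minimum assignment cost: 13

optimal assignment: row0→col1 (cost 1), row1→col2 (cost 6), row2→col0 (cost 6)
total = 1 + 6 + 6 = 13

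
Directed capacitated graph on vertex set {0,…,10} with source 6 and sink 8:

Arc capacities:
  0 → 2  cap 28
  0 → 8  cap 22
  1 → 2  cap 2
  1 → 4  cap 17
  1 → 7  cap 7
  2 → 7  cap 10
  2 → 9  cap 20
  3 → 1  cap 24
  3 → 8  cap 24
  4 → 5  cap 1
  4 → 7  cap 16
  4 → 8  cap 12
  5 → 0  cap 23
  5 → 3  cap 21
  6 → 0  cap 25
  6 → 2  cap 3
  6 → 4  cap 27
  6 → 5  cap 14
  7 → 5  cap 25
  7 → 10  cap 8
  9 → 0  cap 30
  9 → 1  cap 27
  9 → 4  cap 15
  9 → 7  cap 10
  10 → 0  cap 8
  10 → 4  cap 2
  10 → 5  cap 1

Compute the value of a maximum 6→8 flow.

augment #1: 6→0→8 bottleneck 22, total now 22
augment #2: 6→4→8 bottleneck 12, total now 34
augment #3: 6→5→3→8 bottleneck 14, total now 48
augment #4: 6→4→5→3→8 bottleneck 1, total now 49
augment #5: 6→2→7→5→3→8 bottleneck 3, total now 52
augment #6: 6→4→7→5→3→8 bottleneck 3, total now 55

Maximum flow value: 55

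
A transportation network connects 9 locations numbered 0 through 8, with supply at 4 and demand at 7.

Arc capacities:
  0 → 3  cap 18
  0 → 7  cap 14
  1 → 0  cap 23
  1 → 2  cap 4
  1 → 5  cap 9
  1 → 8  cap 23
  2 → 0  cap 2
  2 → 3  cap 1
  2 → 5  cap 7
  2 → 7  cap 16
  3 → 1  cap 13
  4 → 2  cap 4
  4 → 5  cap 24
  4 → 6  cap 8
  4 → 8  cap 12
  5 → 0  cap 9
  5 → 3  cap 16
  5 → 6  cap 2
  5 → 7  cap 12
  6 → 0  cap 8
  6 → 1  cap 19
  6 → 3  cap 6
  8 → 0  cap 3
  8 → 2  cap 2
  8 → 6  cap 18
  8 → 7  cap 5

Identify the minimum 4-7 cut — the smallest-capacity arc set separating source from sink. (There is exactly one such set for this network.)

augment #1: 4→2→7 push 4
augment #2: 4→5→7 push 12
augment #3: 4→8→7 push 5
augment #4: 4→5→0→7 push 9
augment #5: 4→6→0→7 push 5
augment #6: 4→8→2→7 push 2
augment #7: 4→6→1→2→7 push 3
augment #8: 4→5→3→1→2→7 push 1
max flow = 41; residual-reachable set from 4 gives S-side
cut edges (S→T): {(0,7), (1,2), (4,2), (5,7), (8,2), (8,7)} total cap 41

Min-cut arcs: {(0,7), (1,2), (4,2), (5,7), (8,2), (8,7)} (total capacity 41)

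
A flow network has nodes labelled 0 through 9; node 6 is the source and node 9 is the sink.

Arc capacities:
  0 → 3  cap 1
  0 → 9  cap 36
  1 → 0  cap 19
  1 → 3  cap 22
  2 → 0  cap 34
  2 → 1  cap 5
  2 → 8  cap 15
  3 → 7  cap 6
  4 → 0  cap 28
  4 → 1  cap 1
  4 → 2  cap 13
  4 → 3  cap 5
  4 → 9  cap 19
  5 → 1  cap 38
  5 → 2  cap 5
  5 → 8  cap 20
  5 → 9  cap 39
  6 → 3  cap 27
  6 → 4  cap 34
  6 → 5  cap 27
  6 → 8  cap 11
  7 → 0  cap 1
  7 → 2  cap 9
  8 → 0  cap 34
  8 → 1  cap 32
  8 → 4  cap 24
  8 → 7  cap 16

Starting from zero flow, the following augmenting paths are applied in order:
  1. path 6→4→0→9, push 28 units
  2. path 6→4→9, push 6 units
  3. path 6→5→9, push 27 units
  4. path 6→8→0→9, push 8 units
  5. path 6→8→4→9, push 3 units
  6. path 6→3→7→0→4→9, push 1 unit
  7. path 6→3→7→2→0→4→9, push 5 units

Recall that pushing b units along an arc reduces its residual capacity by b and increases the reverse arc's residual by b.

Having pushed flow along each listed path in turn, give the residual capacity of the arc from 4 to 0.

Residual capacity of (4,0): 6

after path 1 (6→4→0→9, push 28): res(4,0)=0
after path 2 (6→4→9, push 6): res(4,0)=0
after path 3 (6→5→9, push 27): res(4,0)=0
after path 4 (6→8→0→9, push 8): res(4,0)=0
after path 5 (6→8→4→9, push 3): res(4,0)=0
after path 6 (6→3→7→0→4→9, push 1): res(4,0)=1
after path 7 (6→3→7→2→0→4→9, push 5): res(4,0)=6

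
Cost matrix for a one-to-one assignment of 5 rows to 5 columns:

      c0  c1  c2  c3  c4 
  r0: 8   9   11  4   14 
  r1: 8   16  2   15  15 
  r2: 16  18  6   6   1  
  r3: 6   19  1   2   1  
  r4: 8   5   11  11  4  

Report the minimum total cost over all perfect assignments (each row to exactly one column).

one of 2 optimal assignments: row0→col0 (cost 8), row1→col2 (cost 2), row2→col4 (cost 1), row3→col3 (cost 2), row4→col1 (cost 5)
total = 8 + 2 + 1 + 2 + 5 = 18

Minimum assignment cost: 18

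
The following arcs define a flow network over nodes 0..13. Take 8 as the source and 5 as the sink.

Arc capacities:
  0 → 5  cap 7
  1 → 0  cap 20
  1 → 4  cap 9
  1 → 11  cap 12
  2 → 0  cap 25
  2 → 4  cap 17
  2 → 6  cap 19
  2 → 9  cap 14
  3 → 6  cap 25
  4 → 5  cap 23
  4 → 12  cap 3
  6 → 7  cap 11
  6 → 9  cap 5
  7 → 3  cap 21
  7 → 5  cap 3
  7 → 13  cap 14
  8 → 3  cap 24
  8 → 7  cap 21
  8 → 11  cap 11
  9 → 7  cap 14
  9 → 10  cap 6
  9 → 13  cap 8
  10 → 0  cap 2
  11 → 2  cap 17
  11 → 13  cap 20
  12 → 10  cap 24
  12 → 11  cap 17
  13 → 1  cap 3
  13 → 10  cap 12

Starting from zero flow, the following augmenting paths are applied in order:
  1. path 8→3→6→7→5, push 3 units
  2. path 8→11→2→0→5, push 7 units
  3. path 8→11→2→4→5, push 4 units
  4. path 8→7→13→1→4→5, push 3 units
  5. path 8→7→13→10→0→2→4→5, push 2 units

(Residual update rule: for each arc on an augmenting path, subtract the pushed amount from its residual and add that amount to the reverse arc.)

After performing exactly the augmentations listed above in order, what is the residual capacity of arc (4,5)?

after path 1 (8→3→6→7→5, push 3): res(4,5)=23
after path 2 (8→11→2→0→5, push 7): res(4,5)=23
after path 3 (8→11→2→4→5, push 4): res(4,5)=19
after path 4 (8→7→13→1→4→5, push 3): res(4,5)=16
after path 5 (8→7→13→10→0→2→4→5, push 2): res(4,5)=14

Residual capacity of (4,5): 14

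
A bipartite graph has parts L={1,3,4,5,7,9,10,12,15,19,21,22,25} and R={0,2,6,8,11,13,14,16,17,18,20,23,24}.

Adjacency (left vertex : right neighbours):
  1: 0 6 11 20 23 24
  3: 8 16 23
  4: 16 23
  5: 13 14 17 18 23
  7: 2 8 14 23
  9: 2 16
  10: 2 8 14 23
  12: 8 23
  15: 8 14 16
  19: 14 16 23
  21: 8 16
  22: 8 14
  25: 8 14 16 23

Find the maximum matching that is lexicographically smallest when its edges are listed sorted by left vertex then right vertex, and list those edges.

Lex-smallest maximum matching: {(1,0), (3,8), (4,16), (5,13), (7,2), (10,14), (12,23)}

|M| = 7 (so the lex-smallest maximum matching has 7 edges)
process left vertices in ascending order; for each, take the smallest-labelled available neighbour that still permits 7 edges overall, or leave it unmatched if none does
lex-smallest matching: {1-0, 3-8, 4-16, 5-13, 7-2, 10-14, 12-23}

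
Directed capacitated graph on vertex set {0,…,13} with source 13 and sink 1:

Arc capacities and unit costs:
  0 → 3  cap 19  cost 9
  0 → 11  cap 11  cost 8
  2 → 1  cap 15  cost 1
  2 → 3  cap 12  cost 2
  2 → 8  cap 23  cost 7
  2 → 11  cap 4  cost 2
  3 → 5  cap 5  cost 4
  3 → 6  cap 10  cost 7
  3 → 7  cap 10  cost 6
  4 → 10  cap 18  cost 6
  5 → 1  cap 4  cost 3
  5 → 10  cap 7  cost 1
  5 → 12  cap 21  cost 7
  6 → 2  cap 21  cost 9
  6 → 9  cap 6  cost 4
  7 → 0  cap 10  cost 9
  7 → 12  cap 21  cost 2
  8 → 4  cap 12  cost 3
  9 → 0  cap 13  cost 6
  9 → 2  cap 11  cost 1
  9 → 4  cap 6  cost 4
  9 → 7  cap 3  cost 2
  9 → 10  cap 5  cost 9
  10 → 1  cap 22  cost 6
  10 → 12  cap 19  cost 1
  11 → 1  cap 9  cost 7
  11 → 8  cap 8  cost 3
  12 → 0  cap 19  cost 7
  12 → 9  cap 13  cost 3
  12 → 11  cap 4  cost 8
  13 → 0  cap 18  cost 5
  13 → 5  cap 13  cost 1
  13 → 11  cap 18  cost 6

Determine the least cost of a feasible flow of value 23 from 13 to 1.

Minimum cost for 23 units: 239

shortest-cost path #1: 13→5→1 push 4 @ unit cost 4 (adds 16)
shortest-cost path #2: 13→5→10→1 push 7 @ unit cost 8 (adds 56)
shortest-cost path #3: 13→11→1 push 9 @ unit cost 13 (adds 117)
shortest-cost path #4: 13→5→12→9→2→1 push 2 @ unit cost 13 (adds 26)
shortest-cost path #5: 13→11→8→4→10→1 push 1 @ unit cost 24 (adds 24)
total cost = 239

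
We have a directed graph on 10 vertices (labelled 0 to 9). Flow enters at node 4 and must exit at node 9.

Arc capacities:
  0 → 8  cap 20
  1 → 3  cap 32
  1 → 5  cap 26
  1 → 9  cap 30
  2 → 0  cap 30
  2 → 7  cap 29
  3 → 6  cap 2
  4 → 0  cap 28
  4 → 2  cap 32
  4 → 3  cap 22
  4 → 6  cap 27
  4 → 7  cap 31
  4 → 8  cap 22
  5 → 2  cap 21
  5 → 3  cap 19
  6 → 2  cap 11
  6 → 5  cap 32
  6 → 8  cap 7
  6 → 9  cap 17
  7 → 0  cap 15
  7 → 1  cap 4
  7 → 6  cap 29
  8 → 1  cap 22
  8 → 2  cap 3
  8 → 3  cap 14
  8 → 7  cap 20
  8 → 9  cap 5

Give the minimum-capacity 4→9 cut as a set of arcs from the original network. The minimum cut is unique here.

Min-cut arcs: {(6,9), (7,1), (8,1), (8,9)} (total capacity 48)

augment #1: 4→6→9 push 17
augment #2: 4→8→9 push 5
augment #3: 4→7→1→9 push 4
augment #4: 4→8→1→9 push 17
augment #5: 4→0→8→1→9 push 5
max flow = 48; residual-reachable set from 4 gives S-side
cut edges (S→T): {(6,9), (7,1), (8,1), (8,9)} total cap 48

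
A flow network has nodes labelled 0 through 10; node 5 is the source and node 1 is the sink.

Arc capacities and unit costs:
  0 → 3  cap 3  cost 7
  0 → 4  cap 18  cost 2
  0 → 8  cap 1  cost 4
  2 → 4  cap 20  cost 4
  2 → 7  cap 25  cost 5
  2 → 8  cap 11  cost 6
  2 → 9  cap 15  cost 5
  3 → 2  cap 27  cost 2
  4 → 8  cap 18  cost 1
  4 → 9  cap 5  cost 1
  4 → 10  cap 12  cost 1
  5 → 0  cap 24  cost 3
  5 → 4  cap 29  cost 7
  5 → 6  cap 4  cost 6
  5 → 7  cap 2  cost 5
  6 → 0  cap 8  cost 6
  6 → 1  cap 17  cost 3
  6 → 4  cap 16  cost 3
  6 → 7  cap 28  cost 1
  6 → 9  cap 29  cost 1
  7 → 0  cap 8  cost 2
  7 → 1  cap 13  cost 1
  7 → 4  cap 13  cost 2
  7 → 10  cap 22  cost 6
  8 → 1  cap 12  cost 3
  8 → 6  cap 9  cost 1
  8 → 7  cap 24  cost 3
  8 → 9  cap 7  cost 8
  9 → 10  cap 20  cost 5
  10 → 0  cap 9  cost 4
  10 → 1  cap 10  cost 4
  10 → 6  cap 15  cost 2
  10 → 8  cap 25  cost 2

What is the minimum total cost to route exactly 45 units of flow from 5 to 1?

shortest-cost path #1: 5→7→1 push 2 @ unit cost 6 (adds 12)
shortest-cost path #2: 5→6→7→1 push 4 @ unit cost 8 (adds 32)
shortest-cost path #3: 5→0→4→8→1 push 12 @ unit cost 9 (adds 108)
shortest-cost path #4: 5→0→4→8→6→7→1 push 6 @ unit cost 9 (adds 54)
shortest-cost path #5: 5→0→8→6→7→1 push 1 @ unit cost 10 (adds 10)
shortest-cost path #6: 5→4→10→1 push 10 @ unit cost 12 (adds 120)
shortest-cost path #7: 5→4→10→6→1 push 2 @ unit cost 13 (adds 26)
shortest-cost path #8: 5→4→9→10→6→1 push 5 @ unit cost 18 (adds 90)
shortest-cost path #9: 5→0→3→2→7→6→1 push 3 @ unit cost 19 (adds 57)
total cost = 509

Minimum cost for 45 units: 509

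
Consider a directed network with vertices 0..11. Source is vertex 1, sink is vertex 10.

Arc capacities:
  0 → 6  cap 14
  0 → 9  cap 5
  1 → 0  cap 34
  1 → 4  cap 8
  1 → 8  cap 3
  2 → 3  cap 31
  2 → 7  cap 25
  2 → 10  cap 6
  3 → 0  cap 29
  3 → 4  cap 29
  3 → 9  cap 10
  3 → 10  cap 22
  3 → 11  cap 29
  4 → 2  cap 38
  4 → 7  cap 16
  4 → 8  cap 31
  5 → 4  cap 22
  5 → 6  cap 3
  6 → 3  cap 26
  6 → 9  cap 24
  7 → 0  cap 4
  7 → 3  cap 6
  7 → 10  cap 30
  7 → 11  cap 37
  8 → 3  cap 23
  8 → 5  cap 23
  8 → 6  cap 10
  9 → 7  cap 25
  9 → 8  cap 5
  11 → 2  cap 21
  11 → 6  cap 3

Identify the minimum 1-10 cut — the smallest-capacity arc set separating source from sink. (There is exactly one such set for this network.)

Min-cut arcs: {(0,6), (0,9), (1,4), (1,8)} (total capacity 30)

augment #1: 1→4→2→10 push 6
augment #2: 1→4→7→10 push 2
augment #3: 1→8→3→10 push 3
augment #4: 1→0→6→3→10 push 14
augment #5: 1→0→9→7→10 push 5
max flow = 30; residual-reachable set from 1 gives S-side
cut edges (S→T): {(0,6), (0,9), (1,4), (1,8)} total cap 30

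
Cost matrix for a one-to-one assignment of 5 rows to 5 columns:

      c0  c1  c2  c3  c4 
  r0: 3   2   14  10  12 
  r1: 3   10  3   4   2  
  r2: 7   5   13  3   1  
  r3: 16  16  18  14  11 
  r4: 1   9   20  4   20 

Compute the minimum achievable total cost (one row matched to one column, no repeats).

Minimum assignment cost: 20

optimal assignment: row0→col1 (cost 2), row1→col2 (cost 3), row2→col3 (cost 3), row3→col4 (cost 11), row4→col0 (cost 1)
total = 2 + 3 + 3 + 11 + 1 = 20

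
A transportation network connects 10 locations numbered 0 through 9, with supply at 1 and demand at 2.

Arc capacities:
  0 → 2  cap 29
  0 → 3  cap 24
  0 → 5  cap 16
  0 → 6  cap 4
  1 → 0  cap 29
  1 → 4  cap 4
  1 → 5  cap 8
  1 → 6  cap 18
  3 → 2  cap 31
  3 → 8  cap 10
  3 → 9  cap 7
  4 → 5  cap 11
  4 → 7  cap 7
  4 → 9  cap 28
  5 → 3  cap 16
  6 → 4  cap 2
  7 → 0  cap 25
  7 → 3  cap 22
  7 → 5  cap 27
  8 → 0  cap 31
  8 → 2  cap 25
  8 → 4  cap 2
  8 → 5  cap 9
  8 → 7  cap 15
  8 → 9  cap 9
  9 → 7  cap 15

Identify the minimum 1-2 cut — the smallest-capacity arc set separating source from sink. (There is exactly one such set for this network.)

augment #1: 1→0→2 push 29
augment #2: 1→5→3→2 push 8
augment #3: 1→4→5→3→2 push 4
augment #4: 1→6→4→5→3→2 push 2
max flow = 43; residual-reachable set from 1 gives S-side
cut edges (S→T): {(1,0), (1,4), (1,5), (6,4)} total cap 43

Min-cut arcs: {(1,0), (1,4), (1,5), (6,4)} (total capacity 43)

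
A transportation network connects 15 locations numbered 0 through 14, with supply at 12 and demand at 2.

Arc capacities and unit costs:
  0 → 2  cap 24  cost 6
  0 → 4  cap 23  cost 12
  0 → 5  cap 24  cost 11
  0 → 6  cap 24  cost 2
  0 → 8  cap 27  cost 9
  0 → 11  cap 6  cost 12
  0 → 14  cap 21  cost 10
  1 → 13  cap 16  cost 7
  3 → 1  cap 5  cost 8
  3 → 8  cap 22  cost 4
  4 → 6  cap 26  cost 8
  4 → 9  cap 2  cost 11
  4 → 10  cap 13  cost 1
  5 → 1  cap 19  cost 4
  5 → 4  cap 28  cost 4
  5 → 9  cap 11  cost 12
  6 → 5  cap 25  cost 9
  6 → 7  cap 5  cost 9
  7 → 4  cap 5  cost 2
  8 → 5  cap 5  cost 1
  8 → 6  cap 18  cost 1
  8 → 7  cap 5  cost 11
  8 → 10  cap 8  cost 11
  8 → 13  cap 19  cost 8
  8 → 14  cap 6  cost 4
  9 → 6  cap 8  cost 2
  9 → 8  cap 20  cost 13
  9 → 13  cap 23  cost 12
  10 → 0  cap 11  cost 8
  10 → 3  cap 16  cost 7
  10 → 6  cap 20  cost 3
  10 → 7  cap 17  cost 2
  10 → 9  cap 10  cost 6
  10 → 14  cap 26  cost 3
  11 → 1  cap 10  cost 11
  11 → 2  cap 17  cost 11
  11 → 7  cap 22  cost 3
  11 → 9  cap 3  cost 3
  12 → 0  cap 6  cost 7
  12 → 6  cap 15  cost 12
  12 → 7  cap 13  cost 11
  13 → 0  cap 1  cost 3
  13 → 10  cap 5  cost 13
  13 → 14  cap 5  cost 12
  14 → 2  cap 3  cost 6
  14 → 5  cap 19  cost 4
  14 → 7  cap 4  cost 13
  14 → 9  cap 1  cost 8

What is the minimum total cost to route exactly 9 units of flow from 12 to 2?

shortest-cost path #1: 12→0→2 push 6 @ unit cost 13 (adds 78)
shortest-cost path #2: 12→7→4→10→14→2 push 3 @ unit cost 23 (adds 69)
total cost = 147

Minimum cost for 9 units: 147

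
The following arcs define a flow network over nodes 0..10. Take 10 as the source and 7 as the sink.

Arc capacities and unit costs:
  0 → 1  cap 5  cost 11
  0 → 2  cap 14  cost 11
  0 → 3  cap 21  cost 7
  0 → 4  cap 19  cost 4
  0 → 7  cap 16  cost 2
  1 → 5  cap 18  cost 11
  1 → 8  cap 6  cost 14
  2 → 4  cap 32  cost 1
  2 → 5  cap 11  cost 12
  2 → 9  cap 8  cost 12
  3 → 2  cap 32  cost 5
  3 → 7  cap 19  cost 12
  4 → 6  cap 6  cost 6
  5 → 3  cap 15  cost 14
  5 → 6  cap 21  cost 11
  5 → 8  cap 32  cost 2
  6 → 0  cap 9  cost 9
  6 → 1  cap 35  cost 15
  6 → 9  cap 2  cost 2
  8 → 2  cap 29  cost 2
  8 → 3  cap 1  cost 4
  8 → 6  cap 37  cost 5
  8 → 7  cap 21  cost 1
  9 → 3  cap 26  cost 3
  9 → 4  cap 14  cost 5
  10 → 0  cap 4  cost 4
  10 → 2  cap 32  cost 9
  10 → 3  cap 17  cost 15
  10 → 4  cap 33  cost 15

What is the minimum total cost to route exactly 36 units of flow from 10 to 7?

Minimum cost for 36 units: 855

shortest-cost path #1: 10→0→7 push 4 @ unit cost 6 (adds 24)
shortest-cost path #2: 10→2→5→8→7 push 11 @ unit cost 24 (adds 264)
shortest-cost path #3: 10→3→7 push 17 @ unit cost 27 (adds 459)
shortest-cost path #4: 10→2→4→6→0→7 push 4 @ unit cost 27 (adds 108)
total cost = 855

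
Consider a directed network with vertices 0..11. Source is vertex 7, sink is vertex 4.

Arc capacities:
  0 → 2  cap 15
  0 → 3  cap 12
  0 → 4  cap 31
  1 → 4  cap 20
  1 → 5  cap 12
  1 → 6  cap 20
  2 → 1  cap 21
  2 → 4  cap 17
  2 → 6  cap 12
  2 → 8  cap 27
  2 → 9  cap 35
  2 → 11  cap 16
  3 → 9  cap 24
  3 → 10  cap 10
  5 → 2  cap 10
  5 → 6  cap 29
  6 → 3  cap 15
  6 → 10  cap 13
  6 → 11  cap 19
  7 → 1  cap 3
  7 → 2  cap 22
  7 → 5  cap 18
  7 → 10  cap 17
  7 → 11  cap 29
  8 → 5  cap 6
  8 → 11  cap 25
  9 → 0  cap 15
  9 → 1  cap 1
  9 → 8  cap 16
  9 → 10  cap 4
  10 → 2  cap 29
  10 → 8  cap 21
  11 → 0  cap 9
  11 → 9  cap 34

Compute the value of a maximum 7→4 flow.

Maximum flow value: 61

augment #1: 7→1→4 bottleneck 3, total now 3
augment #2: 7→2→4 bottleneck 17, total now 20
augment #3: 7→2→1→4 bottleneck 5, total now 25
augment #4: 7→11→0→4 bottleneck 9, total now 34
augment #5: 7→5→2→1→4 bottleneck 10, total now 44
augment #6: 7→10→2→1→4 bottleneck 2, total now 46
augment #7: 7→11→9→0→4 bottleneck 15, total now 61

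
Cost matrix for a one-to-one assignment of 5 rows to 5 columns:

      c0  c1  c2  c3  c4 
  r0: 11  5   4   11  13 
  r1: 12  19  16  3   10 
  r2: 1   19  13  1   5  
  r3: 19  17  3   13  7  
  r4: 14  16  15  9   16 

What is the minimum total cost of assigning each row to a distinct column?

Minimum assignment cost: 28

one of 2 optimal assignments: row0→col1 (cost 5), row1→col3 (cost 3), row2→col0 (cost 1), row3→col2 (cost 3), row4→col4 (cost 16)
total = 5 + 3 + 1 + 3 + 16 = 28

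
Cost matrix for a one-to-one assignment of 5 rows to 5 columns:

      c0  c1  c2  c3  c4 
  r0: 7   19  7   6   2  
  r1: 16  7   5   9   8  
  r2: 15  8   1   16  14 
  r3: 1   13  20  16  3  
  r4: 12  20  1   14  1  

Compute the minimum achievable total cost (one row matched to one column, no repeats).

optimal assignment: row0→col3 (cost 6), row1→col1 (cost 7), row2→col2 (cost 1), row3→col0 (cost 1), row4→col4 (cost 1)
total = 6 + 7 + 1 + 1 + 1 = 16

Minimum assignment cost: 16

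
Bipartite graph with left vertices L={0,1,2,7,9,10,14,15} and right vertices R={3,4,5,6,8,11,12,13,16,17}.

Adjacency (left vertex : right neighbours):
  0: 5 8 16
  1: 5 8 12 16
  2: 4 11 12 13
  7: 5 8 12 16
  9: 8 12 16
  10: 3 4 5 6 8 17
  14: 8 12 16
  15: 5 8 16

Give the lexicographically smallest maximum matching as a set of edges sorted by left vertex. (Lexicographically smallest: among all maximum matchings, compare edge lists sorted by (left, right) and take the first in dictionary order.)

Lex-smallest maximum matching: {(0,5), (1,8), (2,4), (7,12), (9,16), (10,3)}

|M| = 6 (so the lex-smallest maximum matching has 6 edges)
process left vertices in ascending order; for each, take the smallest-labelled available neighbour that still permits 6 edges overall, or leave it unmatched if none does
lex-smallest matching: {0-5, 1-8, 2-4, 7-12, 9-16, 10-3}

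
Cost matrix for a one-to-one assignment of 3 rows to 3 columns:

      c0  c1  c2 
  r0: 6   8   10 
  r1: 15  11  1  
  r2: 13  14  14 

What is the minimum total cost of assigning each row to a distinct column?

optimal assignment: row0→col0 (cost 6), row1→col2 (cost 1), row2→col1 (cost 14)
total = 6 + 1 + 14 = 21

Minimum assignment cost: 21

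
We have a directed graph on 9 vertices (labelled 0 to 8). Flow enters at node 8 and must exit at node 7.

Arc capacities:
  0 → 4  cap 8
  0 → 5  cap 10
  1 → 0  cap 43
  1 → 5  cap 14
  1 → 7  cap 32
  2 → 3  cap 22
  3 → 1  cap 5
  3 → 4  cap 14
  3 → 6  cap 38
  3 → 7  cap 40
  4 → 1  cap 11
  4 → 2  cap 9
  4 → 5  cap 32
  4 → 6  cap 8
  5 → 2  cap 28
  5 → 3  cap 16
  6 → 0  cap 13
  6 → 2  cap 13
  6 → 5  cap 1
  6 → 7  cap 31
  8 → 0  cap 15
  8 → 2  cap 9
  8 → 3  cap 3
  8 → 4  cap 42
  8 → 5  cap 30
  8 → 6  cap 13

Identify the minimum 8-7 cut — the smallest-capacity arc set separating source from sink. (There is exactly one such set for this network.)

augment #1: 8→3→7 push 3
augment #2: 8→6→7 push 13
augment #3: 8→2→3→7 push 9
augment #4: 8→4→1→7 push 11
augment #5: 8→4→6→7 push 8
augment #6: 8→5→3→7 push 16
augment #7: 8→4→2→3→7 push 9
augment #8: 8→5→2→3→7 push 3
augment #9: 8→5→2→3→1→7 push 1
max flow = 73; residual-reachable set from 8 gives S-side
cut edges (S→T): {(2,3), (4,1), (4,6), (5,3), (8,3), (8,6)} total cap 73

Min-cut arcs: {(2,3), (4,1), (4,6), (5,3), (8,3), (8,6)} (total capacity 73)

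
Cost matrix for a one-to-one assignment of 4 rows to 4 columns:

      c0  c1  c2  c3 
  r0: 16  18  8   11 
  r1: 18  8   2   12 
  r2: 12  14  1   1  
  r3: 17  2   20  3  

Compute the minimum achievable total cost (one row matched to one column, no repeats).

Minimum assignment cost: 21

optimal assignment: row0→col0 (cost 16), row1→col2 (cost 2), row2→col3 (cost 1), row3→col1 (cost 2)
total = 16 + 2 + 1 + 2 = 21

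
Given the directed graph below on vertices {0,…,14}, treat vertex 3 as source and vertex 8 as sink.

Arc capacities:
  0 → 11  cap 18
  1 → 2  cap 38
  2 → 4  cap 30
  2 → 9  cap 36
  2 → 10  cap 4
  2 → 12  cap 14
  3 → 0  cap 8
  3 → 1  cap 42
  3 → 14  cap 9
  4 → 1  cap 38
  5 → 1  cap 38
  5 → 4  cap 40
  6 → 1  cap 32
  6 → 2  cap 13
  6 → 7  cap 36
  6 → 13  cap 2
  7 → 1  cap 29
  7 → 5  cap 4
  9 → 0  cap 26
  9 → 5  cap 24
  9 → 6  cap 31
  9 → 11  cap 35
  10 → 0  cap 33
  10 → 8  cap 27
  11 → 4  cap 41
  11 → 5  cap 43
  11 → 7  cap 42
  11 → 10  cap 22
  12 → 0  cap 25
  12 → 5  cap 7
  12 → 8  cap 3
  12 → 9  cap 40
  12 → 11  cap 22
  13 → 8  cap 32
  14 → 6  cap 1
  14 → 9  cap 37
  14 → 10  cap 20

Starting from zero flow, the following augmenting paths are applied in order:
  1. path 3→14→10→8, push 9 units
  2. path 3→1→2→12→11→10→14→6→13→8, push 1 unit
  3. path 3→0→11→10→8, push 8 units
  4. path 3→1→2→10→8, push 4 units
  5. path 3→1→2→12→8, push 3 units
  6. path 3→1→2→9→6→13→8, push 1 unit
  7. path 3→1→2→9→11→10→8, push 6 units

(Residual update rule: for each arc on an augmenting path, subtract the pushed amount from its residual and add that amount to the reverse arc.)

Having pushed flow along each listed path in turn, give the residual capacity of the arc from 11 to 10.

Residual capacity of (11,10): 7

after path 1 (3→14→10→8, push 9): res(11,10)=22
after path 2 (3→1→2→12→11→10→14→6→13→8, push 1): res(11,10)=21
after path 3 (3→0→11→10→8, push 8): res(11,10)=13
after path 4 (3→1→2→10→8, push 4): res(11,10)=13
after path 5 (3→1→2→12→8, push 3): res(11,10)=13
after path 6 (3→1→2→9→6→13→8, push 1): res(11,10)=13
after path 7 (3→1→2→9→11→10→8, push 6): res(11,10)=7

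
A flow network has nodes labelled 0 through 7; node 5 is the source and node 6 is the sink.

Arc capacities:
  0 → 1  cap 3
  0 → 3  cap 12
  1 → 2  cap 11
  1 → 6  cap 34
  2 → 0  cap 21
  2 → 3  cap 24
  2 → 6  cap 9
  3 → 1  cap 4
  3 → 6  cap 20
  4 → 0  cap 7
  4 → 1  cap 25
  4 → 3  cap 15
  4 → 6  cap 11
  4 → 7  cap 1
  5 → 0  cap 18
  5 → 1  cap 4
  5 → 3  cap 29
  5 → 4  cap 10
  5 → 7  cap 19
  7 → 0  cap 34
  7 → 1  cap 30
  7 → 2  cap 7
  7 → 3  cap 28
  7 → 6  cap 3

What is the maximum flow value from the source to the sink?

augment #1: 5→1→6 bottleneck 4, total now 4
augment #2: 5→3→6 bottleneck 20, total now 24
augment #3: 5→4→6 bottleneck 10, total now 34
augment #4: 5→7→6 bottleneck 3, total now 37
augment #5: 5→0→1→6 bottleneck 3, total now 40
augment #6: 5→3→1→6 bottleneck 4, total now 44
augment #7: 5→7→1→6 bottleneck 16, total now 60

Maximum flow value: 60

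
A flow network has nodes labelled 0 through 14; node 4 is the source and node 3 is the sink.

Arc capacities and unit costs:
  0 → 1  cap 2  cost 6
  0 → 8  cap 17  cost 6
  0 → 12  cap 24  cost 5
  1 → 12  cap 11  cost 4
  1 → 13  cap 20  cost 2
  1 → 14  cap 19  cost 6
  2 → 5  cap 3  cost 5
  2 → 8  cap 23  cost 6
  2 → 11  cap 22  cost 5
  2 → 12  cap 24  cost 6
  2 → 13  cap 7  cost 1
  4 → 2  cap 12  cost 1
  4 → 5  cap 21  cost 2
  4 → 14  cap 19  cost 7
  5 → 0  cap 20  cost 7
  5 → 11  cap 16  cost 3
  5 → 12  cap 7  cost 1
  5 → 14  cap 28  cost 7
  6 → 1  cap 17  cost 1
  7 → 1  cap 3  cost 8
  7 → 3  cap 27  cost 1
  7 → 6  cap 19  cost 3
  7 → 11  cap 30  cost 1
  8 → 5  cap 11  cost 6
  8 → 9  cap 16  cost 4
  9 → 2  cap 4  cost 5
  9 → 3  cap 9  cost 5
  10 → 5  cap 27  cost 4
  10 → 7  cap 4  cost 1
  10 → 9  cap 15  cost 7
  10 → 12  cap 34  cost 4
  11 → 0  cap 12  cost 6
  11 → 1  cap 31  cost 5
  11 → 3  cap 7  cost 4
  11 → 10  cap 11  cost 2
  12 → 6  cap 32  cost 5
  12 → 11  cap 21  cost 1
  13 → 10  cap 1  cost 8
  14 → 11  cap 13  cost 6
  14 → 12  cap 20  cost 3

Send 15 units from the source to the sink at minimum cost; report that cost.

shortest-cost path #1: 4→5→12→11→3 push 7 @ unit cost 8 (adds 56)
shortest-cost path #2: 4→5→11→10→7→3 push 4 @ unit cost 9 (adds 36)
shortest-cost path #3: 4→2→8→9→3 push 4 @ unit cost 16 (adds 64)
total cost = 156

Minimum cost for 15 units: 156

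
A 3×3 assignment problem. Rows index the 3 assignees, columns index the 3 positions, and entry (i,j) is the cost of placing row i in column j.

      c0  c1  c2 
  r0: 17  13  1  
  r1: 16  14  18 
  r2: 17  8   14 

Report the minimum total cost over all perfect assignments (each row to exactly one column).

optimal assignment: row0→col2 (cost 1), row1→col0 (cost 16), row2→col1 (cost 8)
total = 1 + 16 + 8 = 25

Minimum assignment cost: 25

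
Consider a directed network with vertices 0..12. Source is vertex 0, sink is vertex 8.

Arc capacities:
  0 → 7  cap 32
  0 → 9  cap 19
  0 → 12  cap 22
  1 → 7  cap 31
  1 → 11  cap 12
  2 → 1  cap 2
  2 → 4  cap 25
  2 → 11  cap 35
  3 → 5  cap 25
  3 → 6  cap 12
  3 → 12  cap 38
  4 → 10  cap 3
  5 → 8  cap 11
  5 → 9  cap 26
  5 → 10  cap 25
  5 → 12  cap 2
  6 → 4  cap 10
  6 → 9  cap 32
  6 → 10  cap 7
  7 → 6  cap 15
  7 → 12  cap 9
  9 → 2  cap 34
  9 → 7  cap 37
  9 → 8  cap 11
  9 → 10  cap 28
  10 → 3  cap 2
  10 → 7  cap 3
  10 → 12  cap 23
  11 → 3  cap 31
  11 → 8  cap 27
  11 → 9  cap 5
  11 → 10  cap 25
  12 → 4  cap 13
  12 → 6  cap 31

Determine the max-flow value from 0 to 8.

Maximum flow value: 47

augment #1: 0→9→8 bottleneck 11, total now 11
augment #2: 0→9→2→11→8 bottleneck 8, total now 19
augment #3: 0→7→6→9→2→11→8 bottleneck 15, total now 34
augment #4: 0→12→4→10→3→5→8 bottleneck 2, total now 36
augment #5: 0→12→6→9→2→11→8 bottleneck 4, total now 40
augment #6: 0→12→6→9→2→11→3→5→8 bottleneck 7, total now 47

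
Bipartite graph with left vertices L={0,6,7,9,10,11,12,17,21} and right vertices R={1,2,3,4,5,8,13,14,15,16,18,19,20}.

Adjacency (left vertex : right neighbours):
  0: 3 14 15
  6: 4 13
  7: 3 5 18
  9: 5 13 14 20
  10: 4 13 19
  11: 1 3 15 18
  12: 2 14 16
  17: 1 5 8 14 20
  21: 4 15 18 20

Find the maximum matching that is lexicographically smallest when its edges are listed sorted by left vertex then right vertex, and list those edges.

|M| = 9 (so the lex-smallest maximum matching has 9 edges)
process left vertices in ascending order; for each, take the smallest-labelled available neighbour that still permits 9 edges overall, or leave it unmatched if none does
lex-smallest matching: {0-3, 6-4, 7-5, 9-13, 10-19, 11-1, 12-2, 17-8, 21-15}

Lex-smallest maximum matching: {(0,3), (6,4), (7,5), (9,13), (10,19), (11,1), (12,2), (17,8), (21,15)}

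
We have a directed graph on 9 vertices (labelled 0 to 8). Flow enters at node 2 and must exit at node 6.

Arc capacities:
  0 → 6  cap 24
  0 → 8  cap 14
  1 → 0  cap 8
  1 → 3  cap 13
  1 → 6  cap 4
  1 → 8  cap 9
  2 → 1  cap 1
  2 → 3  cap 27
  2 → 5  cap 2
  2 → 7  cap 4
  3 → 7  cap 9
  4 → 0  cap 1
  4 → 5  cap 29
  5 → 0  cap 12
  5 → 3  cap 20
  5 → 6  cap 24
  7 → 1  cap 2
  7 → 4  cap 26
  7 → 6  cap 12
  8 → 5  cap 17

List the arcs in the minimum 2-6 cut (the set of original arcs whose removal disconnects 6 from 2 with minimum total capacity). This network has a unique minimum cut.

Min-cut arcs: {(2,1), (2,5), (2,7), (3,7)} (total capacity 16)

augment #1: 2→1→6 push 1
augment #2: 2→5→6 push 2
augment #3: 2→7→6 push 4
augment #4: 2→3→7→6 push 8
augment #5: 2→3→7→1→6 push 1
max flow = 16; residual-reachable set from 2 gives S-side
cut edges (S→T): {(2,1), (2,5), (2,7), (3,7)} total cap 16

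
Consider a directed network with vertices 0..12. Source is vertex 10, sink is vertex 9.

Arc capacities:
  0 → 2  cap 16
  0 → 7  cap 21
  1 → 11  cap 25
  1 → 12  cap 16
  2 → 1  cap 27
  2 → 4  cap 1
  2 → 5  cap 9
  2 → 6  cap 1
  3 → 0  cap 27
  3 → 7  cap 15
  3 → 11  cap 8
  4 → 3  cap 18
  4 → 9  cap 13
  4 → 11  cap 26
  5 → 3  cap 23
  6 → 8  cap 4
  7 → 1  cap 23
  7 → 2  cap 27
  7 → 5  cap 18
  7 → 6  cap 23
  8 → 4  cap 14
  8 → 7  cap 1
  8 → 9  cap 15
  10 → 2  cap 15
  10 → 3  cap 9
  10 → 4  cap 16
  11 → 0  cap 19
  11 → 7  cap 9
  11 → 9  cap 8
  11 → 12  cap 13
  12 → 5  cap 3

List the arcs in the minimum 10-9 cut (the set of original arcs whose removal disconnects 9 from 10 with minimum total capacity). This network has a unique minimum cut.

Min-cut arcs: {(4,9), (6,8), (11,9)} (total capacity 25)

augment #1: 10→4→9 push 13
augment #2: 10→3→11→9 push 8
augment #3: 10→2→6→8→9 push 1
augment #4: 10→3→7→6→8→9 push 1
augment #5: 10→4→3→7→6→8→9 push 2
max flow = 25; residual-reachable set from 10 gives S-side
cut edges (S→T): {(4,9), (6,8), (11,9)} total cap 25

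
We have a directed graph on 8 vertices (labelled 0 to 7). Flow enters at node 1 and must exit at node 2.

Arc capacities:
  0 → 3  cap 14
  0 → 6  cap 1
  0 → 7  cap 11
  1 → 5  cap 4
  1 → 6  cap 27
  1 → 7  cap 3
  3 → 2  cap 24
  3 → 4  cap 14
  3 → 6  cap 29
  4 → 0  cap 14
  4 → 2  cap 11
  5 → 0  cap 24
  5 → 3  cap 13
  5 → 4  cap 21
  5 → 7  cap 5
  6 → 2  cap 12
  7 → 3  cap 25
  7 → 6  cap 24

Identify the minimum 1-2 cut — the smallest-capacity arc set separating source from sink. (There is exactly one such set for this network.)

augment #1: 1→6→2 push 12
augment #2: 1→5→3→2 push 4
augment #3: 1→7→3→2 push 3
max flow = 19; residual-reachable set from 1 gives S-side
cut edges (S→T): {(1,5), (1,7), (6,2)} total cap 19

Min-cut arcs: {(1,5), (1,7), (6,2)} (total capacity 19)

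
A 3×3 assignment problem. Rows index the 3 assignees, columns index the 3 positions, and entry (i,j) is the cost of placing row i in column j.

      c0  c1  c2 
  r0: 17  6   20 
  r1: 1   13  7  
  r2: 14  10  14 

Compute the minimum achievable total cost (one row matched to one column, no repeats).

optimal assignment: row0→col1 (cost 6), row1→col0 (cost 1), row2→col2 (cost 14)
total = 6 + 1 + 14 = 21

Minimum assignment cost: 21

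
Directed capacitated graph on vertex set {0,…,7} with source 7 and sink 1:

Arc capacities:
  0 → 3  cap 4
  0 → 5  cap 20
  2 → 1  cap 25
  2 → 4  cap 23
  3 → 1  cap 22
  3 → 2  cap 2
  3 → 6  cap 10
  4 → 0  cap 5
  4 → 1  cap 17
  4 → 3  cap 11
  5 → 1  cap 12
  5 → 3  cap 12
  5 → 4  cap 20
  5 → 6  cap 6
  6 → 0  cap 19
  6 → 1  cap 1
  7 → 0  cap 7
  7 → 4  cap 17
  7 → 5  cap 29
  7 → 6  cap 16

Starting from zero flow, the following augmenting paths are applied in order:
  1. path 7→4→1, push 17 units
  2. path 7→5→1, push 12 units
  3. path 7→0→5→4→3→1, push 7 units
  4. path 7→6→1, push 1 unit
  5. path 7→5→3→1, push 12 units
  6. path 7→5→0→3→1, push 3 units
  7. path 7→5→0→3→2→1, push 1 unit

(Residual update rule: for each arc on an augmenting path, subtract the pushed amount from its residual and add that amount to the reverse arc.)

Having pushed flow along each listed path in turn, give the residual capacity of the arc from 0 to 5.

Residual capacity of (0,5): 17

after path 1 (7→4→1, push 17): res(0,5)=20
after path 2 (7→5→1, push 12): res(0,5)=20
after path 3 (7→0→5→4→3→1, push 7): res(0,5)=13
after path 4 (7→6→1, push 1): res(0,5)=13
after path 5 (7→5→3→1, push 12): res(0,5)=13
after path 6 (7→5→0→3→1, push 3): res(0,5)=16
after path 7 (7→5→0→3→2→1, push 1): res(0,5)=17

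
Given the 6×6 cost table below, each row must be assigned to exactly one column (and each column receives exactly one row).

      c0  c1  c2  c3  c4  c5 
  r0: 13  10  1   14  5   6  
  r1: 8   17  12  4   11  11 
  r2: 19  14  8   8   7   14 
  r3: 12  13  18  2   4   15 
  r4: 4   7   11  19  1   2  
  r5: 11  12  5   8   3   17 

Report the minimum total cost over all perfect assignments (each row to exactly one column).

Minimum assignment cost: 30

optimal assignment: row0→col2 (cost 1), row1→col0 (cost 8), row2→col1 (cost 14), row3→col3 (cost 2), row4→col5 (cost 2), row5→col4 (cost 3)
total = 1 + 8 + 14 + 2 + 2 + 3 = 30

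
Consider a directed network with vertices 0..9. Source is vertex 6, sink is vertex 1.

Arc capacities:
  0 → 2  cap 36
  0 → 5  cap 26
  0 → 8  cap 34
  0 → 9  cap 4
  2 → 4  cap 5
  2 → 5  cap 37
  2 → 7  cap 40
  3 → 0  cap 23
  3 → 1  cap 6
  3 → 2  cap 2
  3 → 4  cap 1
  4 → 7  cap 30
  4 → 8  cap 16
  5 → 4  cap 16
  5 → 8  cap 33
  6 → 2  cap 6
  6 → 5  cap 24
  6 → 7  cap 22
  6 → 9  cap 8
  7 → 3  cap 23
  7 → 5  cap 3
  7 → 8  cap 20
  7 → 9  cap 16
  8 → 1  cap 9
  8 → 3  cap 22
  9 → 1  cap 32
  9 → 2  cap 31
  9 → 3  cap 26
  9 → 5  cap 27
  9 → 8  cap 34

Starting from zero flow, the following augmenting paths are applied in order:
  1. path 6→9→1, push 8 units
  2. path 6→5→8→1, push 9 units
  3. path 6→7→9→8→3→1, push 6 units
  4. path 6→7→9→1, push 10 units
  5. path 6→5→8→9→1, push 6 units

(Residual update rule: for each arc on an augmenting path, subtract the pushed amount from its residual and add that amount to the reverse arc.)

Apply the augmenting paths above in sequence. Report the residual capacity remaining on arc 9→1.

Residual capacity of (9,1): 8

after path 1 (6→9→1, push 8): res(9,1)=24
after path 2 (6→5→8→1, push 9): res(9,1)=24
after path 3 (6→7→9→8→3→1, push 6): res(9,1)=24
after path 4 (6→7→9→1, push 10): res(9,1)=14
after path 5 (6→5→8→9→1, push 6): res(9,1)=8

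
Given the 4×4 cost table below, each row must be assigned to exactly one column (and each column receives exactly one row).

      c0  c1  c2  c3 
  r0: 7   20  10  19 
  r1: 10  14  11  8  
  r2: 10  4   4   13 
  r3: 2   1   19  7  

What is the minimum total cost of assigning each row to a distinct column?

optimal assignment: row0→col0 (cost 7), row1→col3 (cost 8), row2→col2 (cost 4), row3→col1 (cost 1)
total = 7 + 8 + 4 + 1 = 20

Minimum assignment cost: 20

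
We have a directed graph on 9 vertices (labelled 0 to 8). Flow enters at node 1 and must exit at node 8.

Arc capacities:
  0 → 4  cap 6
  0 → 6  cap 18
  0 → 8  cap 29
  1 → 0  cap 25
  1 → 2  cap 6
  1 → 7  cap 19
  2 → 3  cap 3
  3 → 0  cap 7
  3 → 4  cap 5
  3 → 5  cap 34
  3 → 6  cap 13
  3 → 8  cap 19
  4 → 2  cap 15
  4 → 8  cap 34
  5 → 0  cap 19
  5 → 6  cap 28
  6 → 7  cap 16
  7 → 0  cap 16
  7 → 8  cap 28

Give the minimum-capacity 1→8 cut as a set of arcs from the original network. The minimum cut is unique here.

augment #1: 1→0→8 push 25
augment #2: 1→7→8 push 19
augment #3: 1→2→3→8 push 3
max flow = 47; residual-reachable set from 1 gives S-side
cut edges (S→T): {(1,0), (1,7), (2,3)} total cap 47

Min-cut arcs: {(1,0), (1,7), (2,3)} (total capacity 47)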